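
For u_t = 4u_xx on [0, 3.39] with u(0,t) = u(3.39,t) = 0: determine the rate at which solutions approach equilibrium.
Eigenvalues: λₙ = 4n²π²/3.39².
First three modes:
  n=1: λ₁ = 4π²/3.39² ≈ 3.435
  n=2: λ₂ = 16π²/3.39² ≈ 13.741 (4× faster decay)
  n=3: λ₃ = 36π²/3.39² ≈ 30.917 (9× faster decay)
As t → ∞, higher modes decay exponentially faster. The n=1 mode dominates: u ~ c₁ sin(πx/3.39) e^{-λ₁t}.
Decay rate: λ₁ = 4π²/3.39² ≈ 3.435.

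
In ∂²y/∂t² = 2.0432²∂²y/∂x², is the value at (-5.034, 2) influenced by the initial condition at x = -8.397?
Yes. The domain of dependence is [-9.1204, -0.9476], and -8.397 ∈ [-9.1204, -0.9476].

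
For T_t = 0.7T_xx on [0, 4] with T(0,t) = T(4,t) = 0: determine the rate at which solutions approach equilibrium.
Eigenvalues: λₙ = 0.7n²π²/4².
First three modes:
  n=1: λ₁ = 0.7π²/4² ≈ 0.432
  n=2: λ₂ = 2.8π²/4² ≈ 1.727 (4× faster decay)
  n=3: λ₃ = 6.3π²/4² ≈ 3.886 (9× faster decay)
As t → ∞, higher modes decay exponentially faster. The n=1 mode dominates: T ~ c₁ sin(πx/4) e^{-λ₁t}.
Decay rate: λ₁ = 0.7π²/4² ≈ 0.432.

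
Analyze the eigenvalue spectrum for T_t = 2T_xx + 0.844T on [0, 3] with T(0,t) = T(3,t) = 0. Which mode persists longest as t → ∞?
Eigenvalues: λₙ = 2n²π²/3² - 0.844.
First three modes:
  n=1: λ₁ = 2π²/3² - 0.844 ≈ 1.349
  n=2: λ₂ = 8π²/3² - 0.844 ≈ 7.929
  n=3: λ₃ = 18π²/3² - 0.844 ≈ 18.895
Since 2π²/3² ≈ 2.193 > 0.844, all λₙ > 0.
The n=1 mode decays slowest → dominates as t → ∞.
Asymptotic: T ~ c₁ sin(πx/3) e^{-λ₁t} with decay rate λ₁ ≈ 1.349.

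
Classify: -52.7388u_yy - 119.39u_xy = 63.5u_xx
Rewriting in standard form: -63.5u_xx - 119.39u_xy - 52.7388u_yy = 0. Hyperbolic (discriminant = 858.3169).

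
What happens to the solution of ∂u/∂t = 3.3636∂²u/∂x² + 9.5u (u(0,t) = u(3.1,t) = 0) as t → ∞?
u grows unboundedly. Reaction dominates diffusion (r=9.5 > κπ²/L²≈3.45); solution grows exponentially.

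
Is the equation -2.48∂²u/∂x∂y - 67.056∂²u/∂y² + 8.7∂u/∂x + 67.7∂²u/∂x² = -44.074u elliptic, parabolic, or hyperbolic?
Rewriting in standard form: 67.7∂²u/∂x² - 2.48∂²u/∂x∂y - 67.056∂²u/∂y² + 8.7∂u/∂x + 44.074u = 0. Computing B² - 4AC with A = 67.7, B = -2.48, C = -67.056: discriminant = 18164.9152 (positive). Answer: hyperbolic.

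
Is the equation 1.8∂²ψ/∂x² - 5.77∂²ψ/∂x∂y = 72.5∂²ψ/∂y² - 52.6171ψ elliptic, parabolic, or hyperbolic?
Rewriting in standard form: 1.8∂²ψ/∂x² - 5.77∂²ψ/∂x∂y - 72.5∂²ψ/∂y² + 52.6171ψ = 0. Computing B² - 4AC with A = 1.8, B = -5.77, C = -72.5: discriminant = 555.2929 (positive). Answer: hyperbolic.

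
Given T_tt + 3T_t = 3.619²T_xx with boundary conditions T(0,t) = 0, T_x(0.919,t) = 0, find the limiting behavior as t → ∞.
T → 0. Damping (γ=3) dissipates energy; oscillations decay exponentially.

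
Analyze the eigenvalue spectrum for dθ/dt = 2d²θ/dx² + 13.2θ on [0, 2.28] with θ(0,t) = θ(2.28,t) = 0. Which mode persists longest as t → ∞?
Eigenvalues: λₙ = 2n²π²/2.28² - 13.2.
First three modes:
  n=1: λ₁ = 2π²/2.28² - 13.2 ≈ -9.403
  n=2: λ₂ = 8π²/2.28² - 13.2 ≈ 1.989
  n=3: λ₃ = 18π²/2.28² - 13.2 ≈ 20.975
Since 2π²/2.28² ≈ 3.797 < 13.2, λ₁ < 0.
The n=1 mode grows fastest (−λₙ is largest for n=1) → dominates.
Asymptotic: θ ~ c₁ sin(πx/2.28) e^{9.403t} (exponential growth at rate −λ₁ ≈ 9.403).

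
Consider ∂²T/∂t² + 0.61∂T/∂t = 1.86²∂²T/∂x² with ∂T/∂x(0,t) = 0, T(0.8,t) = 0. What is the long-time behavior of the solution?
As t → ∞, T → 0. Damping (γ=0.61) dissipates energy; oscillations decay exponentially.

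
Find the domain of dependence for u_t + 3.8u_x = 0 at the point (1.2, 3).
A single point: x = -10.2. The characteristic through (1.2, 3) is x - 3.8t = const, so x = 1.2 - 3.8·3 = -10.2.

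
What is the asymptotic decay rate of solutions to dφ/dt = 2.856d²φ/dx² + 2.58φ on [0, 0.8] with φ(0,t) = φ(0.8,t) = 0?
Eigenvalues: λₙ = 2.856n²π²/0.8² - 2.58.
First three modes:
  n=1: λ₁ = 2.856π²/0.8² - 2.58 ≈ 41.463
  n=2: λ₂ = 11.424π²/0.8² - 2.58 ≈ 173.592
  n=3: λ₃ = 25.704π²/0.8² - 2.58 ≈ 393.808
Since 2.856π²/0.8² ≈ 44.043 > 2.58, all λₙ > 0.
The n=1 mode decays slowest → dominates as t → ∞.
Asymptotic: φ ~ c₁ sin(πx/0.8) e^{-λ₁t} with decay rate λ₁ ≈ 41.463.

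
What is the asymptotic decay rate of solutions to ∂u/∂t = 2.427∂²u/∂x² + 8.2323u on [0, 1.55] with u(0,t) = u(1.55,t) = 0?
Eigenvalues: λₙ = 2.427n²π²/1.55² - 8.2323.
First three modes:
  n=1: λ₁ = 2.427π²/1.55² - 8.2323 ≈ 1.738
  n=2: λ₂ = 9.708π²/1.55² - 8.2323 ≈ 31.649
  n=3: λ₃ = 21.843π²/1.55² - 8.2323 ≈ 81.5
Since 2.427π²/1.55² ≈ 9.97 > 8.2323, all λₙ > 0.
The n=1 mode decays slowest → dominates as t → ∞.
Asymptotic: u ~ c₁ sin(πx/1.55) e^{-λ₁t} with decay rate λ₁ ≈ 1.738.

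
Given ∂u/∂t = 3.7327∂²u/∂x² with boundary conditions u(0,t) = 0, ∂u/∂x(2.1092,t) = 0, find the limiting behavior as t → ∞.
u → 0. Heat escapes through the Dirichlet boundary.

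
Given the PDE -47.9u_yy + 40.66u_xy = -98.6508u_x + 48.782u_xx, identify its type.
Rewriting in standard form: -48.782u_xx + 40.66u_xy - 47.9u_yy + 98.6508u_x = 0. The second-order coefficients are A = -48.782, B = 40.66, C = -47.9. Since B² - 4AC = -7693.3956 < 0, this is an elliptic PDE.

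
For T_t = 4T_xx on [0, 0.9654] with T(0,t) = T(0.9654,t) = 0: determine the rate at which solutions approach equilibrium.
Eigenvalues: λₙ = 4n²π²/0.9654².
First three modes:
  n=1: λ₁ = 4π²/0.9654² ≈ 42.359
  n=2: λ₂ = 16π²/0.9654² ≈ 169.436 (4× faster decay)
  n=3: λ₃ = 36π²/0.9654² ≈ 381.231 (9× faster decay)
As t → ∞, higher modes decay exponentially faster. The n=1 mode dominates: T ~ c₁ sin(πx/0.9654) e^{-λ₁t}.
Decay rate: λ₁ = 4π²/0.9654² ≈ 42.359.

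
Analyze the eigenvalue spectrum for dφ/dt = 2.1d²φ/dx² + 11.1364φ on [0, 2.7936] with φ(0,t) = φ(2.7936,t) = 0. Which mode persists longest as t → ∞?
Eigenvalues: λₙ = 2.1n²π²/2.7936² - 11.1364.
First three modes:
  n=1: λ₁ = 2.1π²/2.7936² - 11.1364 ≈ -8.481
  n=2: λ₂ = 8.4π²/2.7936² - 11.1364 ≈ -0.513
  n=3: λ₃ = 18.9π²/2.7936² - 11.1364 ≈ 12.766
Since 2.1π²/2.7936² ≈ 2.656 < 11.1364, λ₁ < 0.
The n=1 mode grows fastest (−λₙ is largest for n=1) → dominates.
Asymptotic: φ ~ c₁ sin(πx/2.7936) e^{8.481t} (exponential growth at rate −λ₁ ≈ 8.481).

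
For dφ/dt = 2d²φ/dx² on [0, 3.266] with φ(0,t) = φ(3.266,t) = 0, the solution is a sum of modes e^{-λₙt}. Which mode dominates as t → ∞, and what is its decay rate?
Eigenvalues: λₙ = 2n²π²/3.266².
First three modes:
  n=1: λ₁ = 2π²/3.266² ≈ 1.851
  n=2: λ₂ = 8π²/3.266² ≈ 7.402 (4× faster decay)
  n=3: λ₃ = 18π²/3.266² ≈ 16.655 (9× faster decay)
As t → ∞, higher modes decay exponentially faster. The n=1 mode dominates: φ ~ c₁ sin(πx/3.266) e^{-λ₁t}.
Decay rate: λ₁ = 2π²/3.266² ≈ 1.851.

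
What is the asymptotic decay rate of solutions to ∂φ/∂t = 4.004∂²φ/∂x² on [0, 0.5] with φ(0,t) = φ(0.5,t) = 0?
Eigenvalues: λₙ = 4.004n²π²/0.5².
First three modes:
  n=1: λ₁ = 4.004π²/0.5² ≈ 158.072
  n=2: λ₂ = 16.016π²/0.5² ≈ 632.286 (4× faster decay)
  n=3: λ₃ = 36.036π²/0.5² ≈ 1422.644 (9× faster decay)
As t → ∞, higher modes decay exponentially faster. The n=1 mode dominates: φ ~ c₁ sin(πx/0.5) e^{-λ₁t}.
Decay rate: λ₁ = 4.004π²/0.5² ≈ 158.072.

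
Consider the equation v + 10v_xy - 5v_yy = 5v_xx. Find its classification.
Rewriting in standard form: -5v_xx + 10v_xy - 5v_yy + v = 0. Parabolic. (A = -5, B = 10, C = -5 gives B² - 4AC = 0.)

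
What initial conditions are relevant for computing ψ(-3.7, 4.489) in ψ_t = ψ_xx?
The entire real line. The heat equation has infinite propagation speed: any initial disturbance instantly affects all points (though exponentially small far away).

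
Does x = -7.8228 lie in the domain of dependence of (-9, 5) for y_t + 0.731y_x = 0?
No. Only data at x = -12.655 affects (-9, 5). Advection has one-way propagation along characteristics.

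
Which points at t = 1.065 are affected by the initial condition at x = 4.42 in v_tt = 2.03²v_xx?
Domain of influence: [2.25805, 6.58195]. Data at x = 4.42 spreads outward at speed 2.03.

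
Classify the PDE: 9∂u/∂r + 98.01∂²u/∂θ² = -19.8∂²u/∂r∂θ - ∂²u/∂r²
Rewriting in standard form: ∂²u/∂r² + 19.8∂²u/∂r∂θ + 98.01∂²u/∂θ² + 9∂u/∂r = 0. A = 1, B = 19.8, C = 98.01. Discriminant B² - 4AC = 0. Since 0 = 0, parabolic.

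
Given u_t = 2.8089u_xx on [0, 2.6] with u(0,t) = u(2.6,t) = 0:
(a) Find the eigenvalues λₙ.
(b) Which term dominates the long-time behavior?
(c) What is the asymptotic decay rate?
Eigenvalues: λₙ = 2.8089n²π²/2.6².
First three modes:
  n=1: λ₁ = 2.8089π²/2.6² ≈ 4.101
  n=2: λ₂ = 11.2356π²/2.6² ≈ 16.404 (4× faster decay)
  n=3: λ₃ = 25.2801π²/2.6² ≈ 36.909 (9× faster decay)
As t → ∞, higher modes decay exponentially faster. The n=1 mode dominates: u ~ c₁ sin(πx/2.6) e^{-λ₁t}.
Decay rate: λ₁ = 2.8089π²/2.6² ≈ 4.101.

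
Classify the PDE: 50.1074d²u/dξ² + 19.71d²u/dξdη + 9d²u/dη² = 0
A = 50.1074, B = 19.71, C = 9. Discriminant B² - 4AC = -1415.3823. Since -1415.3823 < 0, elliptic.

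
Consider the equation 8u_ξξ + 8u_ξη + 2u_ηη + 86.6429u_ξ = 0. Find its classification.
Parabolic. (A = 8, B = 8, C = 2 gives B² - 4AC = 0.)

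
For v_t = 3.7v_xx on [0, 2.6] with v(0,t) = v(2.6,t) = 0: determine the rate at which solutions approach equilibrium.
Eigenvalues: λₙ = 3.7n²π²/2.6².
First three modes:
  n=1: λ₁ = 3.7π²/2.6² ≈ 5.402
  n=2: λ₂ = 14.8π²/2.6² ≈ 21.608 (4× faster decay)
  n=3: λ₃ = 33.3π²/2.6² ≈ 48.618 (9× faster decay)
As t → ∞, higher modes decay exponentially faster. The n=1 mode dominates: v ~ c₁ sin(πx/2.6) e^{-λ₁t}.
Decay rate: λ₁ = 3.7π²/2.6² ≈ 5.402.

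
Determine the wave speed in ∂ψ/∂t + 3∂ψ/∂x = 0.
Speed = 3. Information travels along x - 3t = const (rightward).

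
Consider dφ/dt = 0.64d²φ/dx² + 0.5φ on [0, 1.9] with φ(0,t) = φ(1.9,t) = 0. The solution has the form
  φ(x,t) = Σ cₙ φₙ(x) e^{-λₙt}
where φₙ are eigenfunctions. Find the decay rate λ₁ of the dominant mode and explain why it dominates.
Eigenvalues: λₙ = 0.64n²π²/1.9² - 0.5.
First three modes:
  n=1: λ₁ = 0.64π²/1.9² - 0.5 ≈ 1.25
  n=2: λ₂ = 2.56π²/1.9² - 0.5 ≈ 6.499
  n=3: λ₃ = 5.76π²/1.9² - 0.5 ≈ 15.248
Since 0.64π²/1.9² ≈ 1.75 > 0.5, all λₙ > 0.
The n=1 mode decays slowest → dominates as t → ∞.
Asymptotic: φ ~ c₁ sin(πx/1.9) e^{-λ₁t} with decay rate λ₁ ≈ 1.25.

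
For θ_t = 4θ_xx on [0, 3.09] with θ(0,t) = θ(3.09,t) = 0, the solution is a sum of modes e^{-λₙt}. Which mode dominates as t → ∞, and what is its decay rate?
Eigenvalues: λₙ = 4n²π²/3.09².
First three modes:
  n=1: λ₁ = 4π²/3.09² ≈ 4.135
  n=2: λ₂ = 16π²/3.09² ≈ 16.539 (4× faster decay)
  n=3: λ₃ = 36π²/3.09² ≈ 37.212 (9× faster decay)
As t → ∞, higher modes decay exponentially faster. The n=1 mode dominates: θ ~ c₁ sin(πx/3.09) e^{-λ₁t}.
Decay rate: λ₁ = 4π²/3.09² ≈ 4.135.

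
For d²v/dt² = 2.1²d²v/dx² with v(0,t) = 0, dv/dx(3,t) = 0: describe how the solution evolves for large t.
v oscillates (no decay). Energy is conserved; the solution oscillates indefinitely as standing waves.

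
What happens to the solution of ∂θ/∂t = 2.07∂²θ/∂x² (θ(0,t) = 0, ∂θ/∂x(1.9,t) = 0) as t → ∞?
θ → 0. Heat escapes through the Dirichlet boundary.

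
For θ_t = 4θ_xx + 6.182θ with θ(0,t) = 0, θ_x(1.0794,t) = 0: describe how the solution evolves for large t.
θ → 0. Diffusion dominates reaction (r=6.182 < κπ²/(4L²)≈8.47); solution decays.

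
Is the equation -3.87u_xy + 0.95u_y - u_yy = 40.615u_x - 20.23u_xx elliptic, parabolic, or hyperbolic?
Rewriting in standard form: 20.23u_xx - 3.87u_xy - u_yy - 40.615u_x + 0.95u_y = 0. Computing B² - 4AC with A = 20.23, B = -3.87, C = -1: discriminant = 95.8969 (positive). Answer: hyperbolic.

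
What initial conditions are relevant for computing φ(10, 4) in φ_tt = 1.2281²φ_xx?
Domain of dependence: [5.0876, 14.9124]. Signals travel at speed 1.2281, so data within |x - 10| ≤ 1.2281·4 = 4.9124 can reach the point.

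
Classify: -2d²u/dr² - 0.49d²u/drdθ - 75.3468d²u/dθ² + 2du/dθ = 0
Elliptic (discriminant = -602.5343).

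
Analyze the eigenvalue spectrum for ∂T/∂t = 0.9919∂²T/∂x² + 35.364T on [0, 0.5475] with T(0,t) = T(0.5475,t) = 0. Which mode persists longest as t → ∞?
Eigenvalues: λₙ = 0.9919n²π²/0.5475² - 35.364.
First three modes:
  n=1: λ₁ = 0.9919π²/0.5475² - 35.364 ≈ -2.705
  n=2: λ₂ = 3.9676π²/0.5475² - 35.364 ≈ 95.271
  n=3: λ₃ = 8.9271π²/0.5475² - 35.364 ≈ 258.565
Since 0.9919π²/0.5475² ≈ 32.659 < 35.364, λ₁ < 0.
The n=1 mode grows fastest (−λₙ is largest for n=1) → dominates.
Asymptotic: T ~ c₁ sin(πx/0.5475) e^{2.705t} (exponential growth at rate −λ₁ ≈ 2.705).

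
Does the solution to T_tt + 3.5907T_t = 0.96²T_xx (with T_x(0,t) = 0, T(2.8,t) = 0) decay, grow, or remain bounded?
T → 0. Damping (γ=3.5907) dissipates energy; oscillations decay exponentially.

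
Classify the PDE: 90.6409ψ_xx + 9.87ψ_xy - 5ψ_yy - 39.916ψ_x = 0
A = 90.6409, B = 9.87, C = -5. Discriminant B² - 4AC = 1910.2349. Since 1910.2349 > 0, hyperbolic.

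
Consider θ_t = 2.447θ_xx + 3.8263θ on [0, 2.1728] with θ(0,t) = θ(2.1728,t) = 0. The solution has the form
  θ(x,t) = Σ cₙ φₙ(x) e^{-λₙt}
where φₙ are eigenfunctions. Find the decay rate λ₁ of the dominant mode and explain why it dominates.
Eigenvalues: λₙ = 2.447n²π²/2.1728² - 3.8263.
First three modes:
  n=1: λ₁ = 2.447π²/2.1728² - 3.8263 ≈ 1.289
  n=2: λ₂ = 9.788π²/2.1728² - 3.8263 ≈ 16.636
  n=3: λ₃ = 22.023π²/2.1728² - 3.8263 ≈ 42.214
Since 2.447π²/2.1728² ≈ 5.116 > 3.8263, all λₙ > 0.
The n=1 mode decays slowest → dominates as t → ∞.
Asymptotic: θ ~ c₁ sin(πx/2.1728) e^{-λ₁t} with decay rate λ₁ ≈ 1.289.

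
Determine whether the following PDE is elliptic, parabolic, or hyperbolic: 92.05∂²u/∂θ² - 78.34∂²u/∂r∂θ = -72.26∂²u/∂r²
Rewriting in standard form: 72.26∂²u/∂r² - 78.34∂²u/∂r∂θ + 92.05∂²u/∂θ² = 0. Coefficients: A = 72.26, B = -78.34, C = 92.05. B² - 4AC = -20468.9764, which is negative, so the equation is elliptic.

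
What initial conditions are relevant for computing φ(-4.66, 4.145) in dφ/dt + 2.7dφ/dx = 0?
A single point: x = -15.8515. The characteristic through (-4.66, 4.145) is x - 2.7t = const, so x = -4.66 - 2.7·4.145 = -15.8515.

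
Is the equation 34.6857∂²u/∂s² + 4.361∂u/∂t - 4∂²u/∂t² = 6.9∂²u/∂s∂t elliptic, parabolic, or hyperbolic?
Rewriting in standard form: 34.6857∂²u/∂s² - 6.9∂²u/∂s∂t - 4∂²u/∂t² + 4.361∂u/∂t = 0. Computing B² - 4AC with A = 34.6857, B = -6.9, C = -4: discriminant = 602.5812 (positive). Answer: hyperbolic.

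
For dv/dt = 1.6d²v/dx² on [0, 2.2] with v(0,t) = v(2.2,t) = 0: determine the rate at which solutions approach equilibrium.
Eigenvalues: λₙ = 1.6n²π²/2.2².
First three modes:
  n=1: λ₁ = 1.6π²/2.2² ≈ 3.263
  n=2: λ₂ = 6.4π²/2.2² ≈ 13.051 (4× faster decay)
  n=3: λ₃ = 14.4π²/2.2² ≈ 29.364 (9× faster decay)
As t → ∞, higher modes decay exponentially faster. The n=1 mode dominates: v ~ c₁ sin(πx/2.2) e^{-λ₁t}.
Decay rate: λ₁ = 1.6π²/2.2² ≈ 3.263.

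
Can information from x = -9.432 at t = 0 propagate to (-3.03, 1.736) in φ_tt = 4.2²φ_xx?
Yes. The domain of dependence is [-10.3212, 4.2612], and -9.432 ∈ [-10.3212, 4.2612].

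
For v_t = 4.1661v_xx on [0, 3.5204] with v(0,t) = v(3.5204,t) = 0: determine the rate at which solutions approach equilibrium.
Eigenvalues: λₙ = 4.1661n²π²/3.5204².
First three modes:
  n=1: λ₁ = 4.1661π²/3.5204² ≈ 3.318
  n=2: λ₂ = 16.6644π²/3.5204² ≈ 13.271 (4× faster decay)
  n=3: λ₃ = 37.4949π²/3.5204² ≈ 29.86 (9× faster decay)
As t → ∞, higher modes decay exponentially faster. The n=1 mode dominates: v ~ c₁ sin(πx/3.5204) e^{-λ₁t}.
Decay rate: λ₁ = 4.1661π²/3.5204² ≈ 3.318.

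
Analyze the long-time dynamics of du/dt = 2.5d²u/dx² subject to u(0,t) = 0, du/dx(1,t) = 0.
Long-time behavior: u → 0. Heat escapes through the Dirichlet boundary.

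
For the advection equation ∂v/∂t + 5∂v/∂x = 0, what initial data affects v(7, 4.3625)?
A single point: x = -14.8125. The characteristic through (7, 4.3625) is x - 5t = const, so x = 7 - 5·4.3625 = -14.8125.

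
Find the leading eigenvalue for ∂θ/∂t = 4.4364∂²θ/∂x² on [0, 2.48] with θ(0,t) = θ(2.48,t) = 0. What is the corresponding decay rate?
Eigenvalues: λₙ = 4.4364n²π²/2.48².
First three modes:
  n=1: λ₁ = 4.4364π²/2.48² ≈ 7.119
  n=2: λ₂ = 17.7456π²/2.48² ≈ 28.477 (4× faster decay)
  n=3: λ₃ = 39.9276π²/2.48² ≈ 64.072 (9× faster decay)
As t → ∞, higher modes decay exponentially faster. The n=1 mode dominates: θ ~ c₁ sin(πx/2.48) e^{-λ₁t}.
Decay rate: λ₁ = 4.4364π²/2.48² ≈ 7.119.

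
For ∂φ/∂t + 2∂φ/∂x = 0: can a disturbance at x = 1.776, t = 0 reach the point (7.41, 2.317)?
No. Only data at x = 2.776 affects (7.41, 2.317). Advection has one-way propagation along characteristics.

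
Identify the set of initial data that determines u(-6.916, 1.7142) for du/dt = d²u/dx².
The entire real line. The heat equation has infinite propagation speed: any initial disturbance instantly affects all points (though exponentially small far away).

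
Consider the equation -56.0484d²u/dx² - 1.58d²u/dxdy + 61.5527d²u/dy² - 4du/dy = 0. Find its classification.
Hyperbolic. (A = -56.0484, B = -1.58, C = 61.5527 gives B² - 4AC = 13802.21780272.)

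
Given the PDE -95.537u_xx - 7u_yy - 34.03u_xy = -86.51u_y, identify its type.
Rewriting in standard form: -95.537u_xx - 34.03u_xy - 7u_yy + 86.51u_y = 0. The second-order coefficients are A = -95.537, B = -34.03, C = -7. Since B² - 4AC = -1516.9951 < 0, this is an elliptic PDE.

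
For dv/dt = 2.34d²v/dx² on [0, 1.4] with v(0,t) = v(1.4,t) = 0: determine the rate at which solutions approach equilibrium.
Eigenvalues: λₙ = 2.34n²π²/1.4².
First three modes:
  n=1: λ₁ = 2.34π²/1.4² ≈ 11.783
  n=2: λ₂ = 9.36π²/1.4² ≈ 47.132 (4× faster decay)
  n=3: λ₃ = 21.06π²/1.4² ≈ 106.048 (9× faster decay)
As t → ∞, higher modes decay exponentially faster. The n=1 mode dominates: v ~ c₁ sin(πx/1.4) e^{-λ₁t}.
Decay rate: λ₁ = 2.34π²/1.4² ≈ 11.783.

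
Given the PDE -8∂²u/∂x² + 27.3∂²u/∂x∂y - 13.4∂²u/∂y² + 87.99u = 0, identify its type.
The second-order coefficients are A = -8, B = 27.3, C = -13.4. Since B² - 4AC = 316.49 > 0, this is a hyperbolic PDE.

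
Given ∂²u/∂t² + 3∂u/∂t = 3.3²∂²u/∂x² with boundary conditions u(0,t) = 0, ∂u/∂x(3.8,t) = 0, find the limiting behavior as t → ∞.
u → 0. Damping (γ=3) dissipates energy; oscillations decay exponentially.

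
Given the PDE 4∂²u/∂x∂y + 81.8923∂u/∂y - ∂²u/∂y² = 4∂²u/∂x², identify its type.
Rewriting in standard form: -4∂²u/∂x² + 4∂²u/∂x∂y - ∂²u/∂y² + 81.8923∂u/∂y = 0. The second-order coefficients are A = -4, B = 4, C = -1. Since B² - 4AC = 0 = 0, this is a parabolic PDE.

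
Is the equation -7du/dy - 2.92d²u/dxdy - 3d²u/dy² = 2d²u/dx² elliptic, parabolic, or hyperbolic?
Rewriting in standard form: -2d²u/dx² - 2.92d²u/dxdy - 3d²u/dy² - 7du/dy = 0. Computing B² - 4AC with A = -2, B = -2.92, C = -3: discriminant = -15.4736 (negative). Answer: elliptic.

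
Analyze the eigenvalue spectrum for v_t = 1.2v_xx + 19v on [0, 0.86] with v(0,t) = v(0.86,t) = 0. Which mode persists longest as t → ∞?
Eigenvalues: λₙ = 1.2n²π²/0.86² - 19.
First three modes:
  n=1: λ₁ = 1.2π²/0.86² - 19 ≈ -2.987
  n=2: λ₂ = 4.8π²/0.86² - 19 ≈ 45.054
  n=3: λ₃ = 10.8π²/0.86² - 19 ≈ 125.121
Since 1.2π²/0.86² ≈ 16.013 < 19, λ₁ < 0.
The n=1 mode grows fastest (−λₙ is largest for n=1) → dominates.
Asymptotic: v ~ c₁ sin(πx/0.86) e^{2.987t} (exponential growth at rate −λ₁ ≈ 2.987).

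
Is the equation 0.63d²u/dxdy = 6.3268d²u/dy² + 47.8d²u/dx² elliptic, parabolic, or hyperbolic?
Rewriting in standard form: -47.8d²u/dx² + 0.63d²u/dxdy - 6.3268d²u/dy² = 0. Computing B² - 4AC with A = -47.8, B = 0.63, C = -6.3268: discriminant = -1209.28726 (negative). Answer: elliptic.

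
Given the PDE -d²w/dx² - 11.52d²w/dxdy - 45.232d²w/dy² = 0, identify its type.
The second-order coefficients are A = -1, B = -11.52, C = -45.232. Since B² - 4AC = -48.2176 < 0, this is an elliptic PDE.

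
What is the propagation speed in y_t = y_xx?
Infinite. The heat equation is parabolic, not hyperbolic, so disturbances propagate instantly.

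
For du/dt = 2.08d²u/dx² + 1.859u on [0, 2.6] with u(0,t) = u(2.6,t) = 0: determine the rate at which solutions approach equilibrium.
Eigenvalues: λₙ = 2.08n²π²/2.6² - 1.859.
First three modes:
  n=1: λ₁ = 2.08π²/2.6² - 1.859 ≈ 1.178
  n=2: λ₂ = 8.32π²/2.6² - 1.859 ≈ 10.288
  n=3: λ₃ = 18.72π²/2.6² - 1.859 ≈ 25.472
Since 2.08π²/2.6² ≈ 3.037 > 1.859, all λₙ > 0.
The n=1 mode decays slowest → dominates as t → ∞.
Asymptotic: u ~ c₁ sin(πx/2.6) e^{-λ₁t} with decay rate λ₁ ≈ 1.178.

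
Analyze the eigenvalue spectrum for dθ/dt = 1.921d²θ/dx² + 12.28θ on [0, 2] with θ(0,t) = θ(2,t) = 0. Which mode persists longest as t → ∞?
Eigenvalues: λₙ = 1.921n²π²/2² - 12.28.
First three modes:
  n=1: λ₁ = 1.921π²/2² - 12.28 ≈ -7.54
  n=2: λ₂ = 7.684π²/2² - 12.28 ≈ 6.68
  n=3: λ₃ = 17.289π²/2² - 12.28 ≈ 30.379
Since 1.921π²/2² ≈ 4.74 < 12.28, λ₁ < 0.
The n=1 mode grows fastest (−λₙ is largest for n=1) → dominates.
Asymptotic: θ ~ c₁ sin(πx/2) e^{7.54t} (exponential growth at rate −λ₁ ≈ 7.54).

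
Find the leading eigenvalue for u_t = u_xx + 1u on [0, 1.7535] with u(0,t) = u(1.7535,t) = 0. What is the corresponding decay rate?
Eigenvalues: λₙ = n²π²/1.7535² - 1.
First three modes:
  n=1: λ₁ = π²/1.7535² - 1 ≈ 2.21
  n=2: λ₂ = 4π²/1.7535² - 1 ≈ 11.84
  n=3: λ₃ = 9π²/1.7535² - 1 ≈ 27.889
Since π²/1.7535² ≈ 3.21 > 1, all λₙ > 0.
The n=1 mode decays slowest → dominates as t → ∞.
Asymptotic: u ~ c₁ sin(πx/1.7535) e^{-λ₁t} with decay rate λ₁ ≈ 2.21.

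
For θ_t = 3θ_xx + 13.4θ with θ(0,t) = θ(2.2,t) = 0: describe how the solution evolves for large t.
θ grows unboundedly. Reaction dominates diffusion (r=13.4 > κπ²/L²≈6.12); solution grows exponentially.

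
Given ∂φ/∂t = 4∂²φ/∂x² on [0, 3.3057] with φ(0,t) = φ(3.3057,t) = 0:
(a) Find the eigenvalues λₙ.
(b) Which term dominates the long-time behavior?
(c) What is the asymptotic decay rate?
Eigenvalues: λₙ = 4n²π²/3.3057².
First three modes:
  n=1: λ₁ = 4π²/3.3057² ≈ 3.613
  n=2: λ₂ = 16π²/3.3057² ≈ 14.451 (4× faster decay)
  n=3: λ₃ = 36π²/3.3057² ≈ 32.514 (9× faster decay)
As t → ∞, higher modes decay exponentially faster. The n=1 mode dominates: φ ~ c₁ sin(πx/3.3057) e^{-λ₁t}.
Decay rate: λ₁ = 4π²/3.3057² ≈ 3.613.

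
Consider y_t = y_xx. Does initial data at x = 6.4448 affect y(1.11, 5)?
Yes, for any finite x. The heat equation has infinite propagation speed, so all initial data affects all points at any t > 0.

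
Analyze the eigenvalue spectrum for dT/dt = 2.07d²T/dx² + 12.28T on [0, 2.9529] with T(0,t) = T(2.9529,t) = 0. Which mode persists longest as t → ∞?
Eigenvalues: λₙ = 2.07n²π²/2.9529² - 12.28.
First three modes:
  n=1: λ₁ = 2.07π²/2.9529² - 12.28 ≈ -9.937
  n=2: λ₂ = 8.28π²/2.9529² - 12.28 ≈ -2.908
  n=3: λ₃ = 18.63π²/2.9529² - 12.28 ≈ 8.807
Since 2.07π²/2.9529² ≈ 2.343 < 12.28, λ₁ < 0.
The n=1 mode grows fastest (−λₙ is largest for n=1) → dominates.
Asymptotic: T ~ c₁ sin(πx/2.9529) e^{9.937t} (exponential growth at rate −λ₁ ≈ 9.937).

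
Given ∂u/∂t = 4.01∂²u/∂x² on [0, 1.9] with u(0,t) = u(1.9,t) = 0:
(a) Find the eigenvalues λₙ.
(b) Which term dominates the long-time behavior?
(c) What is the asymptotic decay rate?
Eigenvalues: λₙ = 4.01n²π²/1.9².
First three modes:
  n=1: λ₁ = 4.01π²/1.9² ≈ 10.963
  n=2: λ₂ = 16.04π²/1.9² ≈ 43.853 (4× faster decay)
  n=3: λ₃ = 36.09π²/1.9² ≈ 98.669 (9× faster decay)
As t → ∞, higher modes decay exponentially faster. The n=1 mode dominates: u ~ c₁ sin(πx/1.9) e^{-λ₁t}.
Decay rate: λ₁ = 4.01π²/1.9² ≈ 10.963.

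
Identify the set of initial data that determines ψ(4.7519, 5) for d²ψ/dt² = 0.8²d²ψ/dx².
Domain of dependence: [0.7519, 8.7519]. Signals travel at speed 0.8, so data within |x - 4.7519| ≤ 0.8·5 = 4 can reach the point.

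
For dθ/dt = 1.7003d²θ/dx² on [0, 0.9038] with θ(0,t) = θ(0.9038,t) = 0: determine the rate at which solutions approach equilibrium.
Eigenvalues: λₙ = 1.7003n²π²/0.9038².
First three modes:
  n=1: λ₁ = 1.7003π²/0.9038² ≈ 20.544
  n=2: λ₂ = 6.8012π²/0.9038² ≈ 82.175 (4× faster decay)
  n=3: λ₃ = 15.3027π²/0.9038² ≈ 184.894 (9× faster decay)
As t → ∞, higher modes decay exponentially faster. The n=1 mode dominates: θ ~ c₁ sin(πx/0.9038) e^{-λ₁t}.
Decay rate: λ₁ = 1.7003π²/0.9038² ≈ 20.544.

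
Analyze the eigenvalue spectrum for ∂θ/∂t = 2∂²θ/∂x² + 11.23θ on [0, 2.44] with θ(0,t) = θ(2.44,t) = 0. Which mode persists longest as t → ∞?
Eigenvalues: λₙ = 2n²π²/2.44² - 11.23.
First three modes:
  n=1: λ₁ = 2π²/2.44² - 11.23 ≈ -7.914
  n=2: λ₂ = 8π²/2.44² - 11.23 ≈ 2.032
  n=3: λ₃ = 18π²/2.44² - 11.23 ≈ 18.61
Since 2π²/2.44² ≈ 3.316 < 11.23, λ₁ < 0.
The n=1 mode grows fastest (−λₙ is largest for n=1) → dominates.
Asymptotic: θ ~ c₁ sin(πx/2.44) e^{7.914t} (exponential growth at rate −λ₁ ≈ 7.914).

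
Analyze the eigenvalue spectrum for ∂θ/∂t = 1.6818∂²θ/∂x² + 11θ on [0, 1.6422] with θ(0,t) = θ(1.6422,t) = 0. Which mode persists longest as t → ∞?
Eigenvalues: λₙ = 1.6818n²π²/1.6422² - 11.
First three modes:
  n=1: λ₁ = 1.6818π²/1.6422² - 11 ≈ -4.845
  n=2: λ₂ = 6.7272π²/1.6422² - 11 ≈ 13.62
  n=3: λ₃ = 15.1362π²/1.6422² - 11 ≈ 44.394
Since 1.6818π²/1.6422² ≈ 6.155 < 11, λ₁ < 0.
The n=1 mode grows fastest (−λₙ is largest for n=1) → dominates.
Asymptotic: θ ~ c₁ sin(πx/1.6422) e^{4.845t} (exponential growth at rate −λ₁ ≈ 4.845).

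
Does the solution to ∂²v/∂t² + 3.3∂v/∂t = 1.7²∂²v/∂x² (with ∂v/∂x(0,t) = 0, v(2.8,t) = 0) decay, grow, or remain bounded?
v → 0. Damping (γ=3.3) dissipates energy; oscillations decay exponentially.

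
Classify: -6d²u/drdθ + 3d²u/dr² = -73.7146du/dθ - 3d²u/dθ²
Rewriting in standard form: 3d²u/dr² - 6d²u/drdθ + 3d²u/dθ² + 73.7146du/dθ = 0. Parabolic (discriminant = 0).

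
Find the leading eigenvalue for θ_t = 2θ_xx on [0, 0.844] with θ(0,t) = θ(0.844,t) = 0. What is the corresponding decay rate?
Eigenvalues: λₙ = 2n²π²/0.844².
First three modes:
  n=1: λ₁ = 2π²/0.844² ≈ 27.711
  n=2: λ₂ = 8π²/0.844² ≈ 110.842 (4× faster decay)
  n=3: λ₃ = 18π²/0.844² ≈ 249.395 (9× faster decay)
As t → ∞, higher modes decay exponentially faster. The n=1 mode dominates: θ ~ c₁ sin(πx/0.844) e^{-λ₁t}.
Decay rate: λ₁ = 2π²/0.844² ≈ 27.711.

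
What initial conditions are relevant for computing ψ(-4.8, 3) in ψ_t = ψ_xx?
The entire real line. The heat equation has infinite propagation speed: any initial disturbance instantly affects all points (though exponentially small far away).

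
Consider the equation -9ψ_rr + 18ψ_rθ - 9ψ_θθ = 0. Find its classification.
Parabolic. (A = -9, B = 18, C = -9 gives B² - 4AC = 0.)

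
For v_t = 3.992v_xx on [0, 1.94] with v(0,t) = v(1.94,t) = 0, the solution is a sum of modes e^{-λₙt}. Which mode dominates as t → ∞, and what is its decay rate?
Eigenvalues: λₙ = 3.992n²π²/1.94².
First three modes:
  n=1: λ₁ = 3.992π²/1.94² ≈ 10.469
  n=2: λ₂ = 15.968π²/1.94² ≈ 41.874 (4× faster decay)
  n=3: λ₃ = 35.928π²/1.94² ≈ 94.217 (9× faster decay)
As t → ∞, higher modes decay exponentially faster. The n=1 mode dominates: v ~ c₁ sin(πx/1.94) e^{-λ₁t}.
Decay rate: λ₁ = 3.992π²/1.94² ≈ 10.469.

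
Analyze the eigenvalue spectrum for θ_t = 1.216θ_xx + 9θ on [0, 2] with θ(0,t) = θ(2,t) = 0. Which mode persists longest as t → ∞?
Eigenvalues: λₙ = 1.216n²π²/2² - 9.
First three modes:
  n=1: λ₁ = 1.216π²/2² - 9 ≈ -6
  n=2: λ₂ = 4.864π²/2² - 9 ≈ 3.001
  n=3: λ₃ = 10.944π²/2² - 9 ≈ 18.003
Since 1.216π²/2² ≈ 3 < 9, λ₁ < 0.
The n=1 mode grows fastest (−λₙ is largest for n=1) → dominates.
Asymptotic: θ ~ c₁ sin(πx/2) e^{6t} (exponential growth at rate −λ₁ ≈ 6).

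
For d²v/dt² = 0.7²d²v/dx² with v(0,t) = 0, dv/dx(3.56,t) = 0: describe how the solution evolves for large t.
v oscillates (no decay). Energy is conserved; the solution oscillates indefinitely as standing waves.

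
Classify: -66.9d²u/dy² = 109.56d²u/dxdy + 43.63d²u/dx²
Rewriting in standard form: -43.63d²u/dx² - 109.56d²u/dxdy - 66.9d²u/dy² = 0. Hyperbolic (discriminant = 328.0056).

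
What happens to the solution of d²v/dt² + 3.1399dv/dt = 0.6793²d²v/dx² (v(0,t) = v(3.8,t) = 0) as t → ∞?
v → 0. Damping (γ=3.1399) dissipates energy; oscillations decay exponentially.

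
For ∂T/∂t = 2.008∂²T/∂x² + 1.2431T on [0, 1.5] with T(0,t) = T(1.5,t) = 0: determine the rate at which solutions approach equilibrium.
Eigenvalues: λₙ = 2.008n²π²/1.5² - 1.2431.
First three modes:
  n=1: λ₁ = 2.008π²/1.5² - 1.2431 ≈ 7.565
  n=2: λ₂ = 8.032π²/1.5² - 1.2431 ≈ 33.989
  n=3: λ₃ = 18.072π²/1.5² - 1.2431 ≈ 78.03
Since 2.008π²/1.5² ≈ 8.808 > 1.2431, all λₙ > 0.
The n=1 mode decays slowest → dominates as t → ∞.
Asymptotic: T ~ c₁ sin(πx/1.5) e^{-λ₁t} with decay rate λ₁ ≈ 7.565.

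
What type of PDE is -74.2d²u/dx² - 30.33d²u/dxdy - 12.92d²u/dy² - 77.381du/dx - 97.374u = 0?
With A = -74.2, B = -30.33, C = -12.92, the discriminant is -2914.7471. This is an elliptic PDE.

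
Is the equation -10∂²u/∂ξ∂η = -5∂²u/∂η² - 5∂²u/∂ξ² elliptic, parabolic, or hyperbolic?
Rewriting in standard form: 5∂²u/∂ξ² - 10∂²u/∂ξ∂η + 5∂²u/∂η² = 0. Computing B² - 4AC with A = 5, B = -10, C = 5: discriminant = 0 (zero). Answer: parabolic.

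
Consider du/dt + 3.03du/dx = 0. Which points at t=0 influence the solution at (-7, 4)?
A single point: x = -19.12. The characteristic through (-7, 4) is x - 3.03t = const, so x = -7 - 3.03·4 = -19.12.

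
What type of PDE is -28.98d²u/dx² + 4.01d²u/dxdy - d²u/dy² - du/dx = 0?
With A = -28.98, B = 4.01, C = -1, the discriminant is -99.8399. This is an elliptic PDE.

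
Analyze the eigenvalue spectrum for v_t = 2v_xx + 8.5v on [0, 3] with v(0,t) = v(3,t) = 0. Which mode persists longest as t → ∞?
Eigenvalues: λₙ = 2n²π²/3² - 8.5.
First three modes:
  n=1: λ₁ = 2π²/3² - 8.5 ≈ -6.307
  n=2: λ₂ = 8π²/3² - 8.5 ≈ 0.273
  n=3: λ₃ = 18π²/3² - 8.5 ≈ 11.239
Since 2π²/3² ≈ 2.193 < 8.5, λ₁ < 0.
The n=1 mode grows fastest (−λₙ is largest for n=1) → dominates.
Asymptotic: v ~ c₁ sin(πx/3) e^{6.307t} (exponential growth at rate −λ₁ ≈ 6.307).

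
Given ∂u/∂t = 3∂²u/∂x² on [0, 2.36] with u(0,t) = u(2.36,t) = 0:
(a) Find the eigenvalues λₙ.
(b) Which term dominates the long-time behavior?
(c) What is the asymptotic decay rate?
Eigenvalues: λₙ = 3n²π²/2.36².
First three modes:
  n=1: λ₁ = 3π²/2.36² ≈ 5.316
  n=2: λ₂ = 12π²/2.36² ≈ 21.265 (4× faster decay)
  n=3: λ₃ = 27π²/2.36² ≈ 47.845 (9× faster decay)
As t → ∞, higher modes decay exponentially faster. The n=1 mode dominates: u ~ c₁ sin(πx/2.36) e^{-λ₁t}.
Decay rate: λ₁ = 3π²/2.36² ≈ 5.316.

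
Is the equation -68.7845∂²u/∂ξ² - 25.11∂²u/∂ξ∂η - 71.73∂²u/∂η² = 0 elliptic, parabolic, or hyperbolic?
Computing B² - 4AC with A = -68.7845, B = -25.11, C = -71.73: discriminant = -19105.13664 (negative). Answer: elliptic.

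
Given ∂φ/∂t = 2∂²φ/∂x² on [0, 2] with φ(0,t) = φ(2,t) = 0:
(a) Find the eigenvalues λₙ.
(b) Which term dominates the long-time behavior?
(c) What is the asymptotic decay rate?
Eigenvalues: λₙ = 2n²π²/2².
First three modes:
  n=1: λ₁ = 2π²/2² ≈ 4.935
  n=2: λ₂ = 8π²/2² ≈ 19.739 (4× faster decay)
  n=3: λ₃ = 18π²/2² ≈ 44.413 (9× faster decay)
As t → ∞, higher modes decay exponentially faster. The n=1 mode dominates: φ ~ c₁ sin(πx/2) e^{-λ₁t}.
Decay rate: λ₁ = 2π²/2² ≈ 4.935.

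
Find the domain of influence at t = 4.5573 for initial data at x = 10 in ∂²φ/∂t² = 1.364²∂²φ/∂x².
Domain of influence: [3.7838428, 16.2161572]. Data at x = 10 spreads outward at speed 1.364.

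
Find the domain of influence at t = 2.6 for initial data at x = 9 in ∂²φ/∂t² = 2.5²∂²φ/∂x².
Domain of influence: [2.5, 15.5]. Data at x = 9 spreads outward at speed 2.5.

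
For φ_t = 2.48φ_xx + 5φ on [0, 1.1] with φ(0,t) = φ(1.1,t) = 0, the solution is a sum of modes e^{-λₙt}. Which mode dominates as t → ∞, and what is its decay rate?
Eigenvalues: λₙ = 2.48n²π²/1.1² - 5.
First three modes:
  n=1: λ₁ = 2.48π²/1.1² - 5 ≈ 15.229
  n=2: λ₂ = 9.92π²/1.1² - 5 ≈ 75.914
  n=3: λ₃ = 22.32π²/1.1² - 5 ≈ 177.057
Since 2.48π²/1.1² ≈ 20.229 > 5, all λₙ > 0.
The n=1 mode decays slowest → dominates as t → ∞.
Asymptotic: φ ~ c₁ sin(πx/1.1) e^{-λ₁t} with decay rate λ₁ ≈ 15.229.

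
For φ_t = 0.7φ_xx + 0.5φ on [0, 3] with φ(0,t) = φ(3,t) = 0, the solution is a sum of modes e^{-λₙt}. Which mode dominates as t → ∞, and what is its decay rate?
Eigenvalues: λₙ = 0.7n²π²/3² - 0.5.
First three modes:
  n=1: λ₁ = 0.7π²/3² - 0.5 ≈ 0.268
  n=2: λ₂ = 2.8π²/3² - 0.5 ≈ 2.571
  n=3: λ₃ = 6.3π²/3² - 0.5 ≈ 6.409
Since 0.7π²/3² ≈ 0.768 > 0.5, all λₙ > 0.
The n=1 mode decays slowest → dominates as t → ∞.
Asymptotic: φ ~ c₁ sin(πx/3) e^{-λ₁t} with decay rate λ₁ ≈ 0.268.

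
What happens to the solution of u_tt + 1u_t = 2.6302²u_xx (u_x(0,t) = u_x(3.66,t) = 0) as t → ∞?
u → constant (steady state). Damping (γ=1) dissipates the nonconstant modes; with Neumann BCs the spatial average obeys M''+γM'=0 and tends to a finite limit.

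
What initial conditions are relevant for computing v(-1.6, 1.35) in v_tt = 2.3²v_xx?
Domain of dependence: [-4.705, 1.505]. Signals travel at speed 2.3, so data within |x - -1.6| ≤ 2.3·1.35 = 3.105 can reach the point.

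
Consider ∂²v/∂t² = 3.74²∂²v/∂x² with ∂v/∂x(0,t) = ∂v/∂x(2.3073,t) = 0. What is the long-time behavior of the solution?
As t → ∞, v oscillates about a mean that drifts linearly in t (generically unbounded; no decay). There is no damping, so the nonconstant modes persist as standing waves (energy conserved, no decay). But with Neumann conditions at both ends the constant mode has eigenvalue 0: the spatial mean M(t) of v satisfies M'' = 0, so M(t) = M(0) + M'(0)·t. Unless the initial velocity has zero mean (∫v_t(x,0)dx = 0), the solution grows linearly in t (unbounded, though not exponentially); if it does have zero mean, the solution stays bounded and simply oscillates.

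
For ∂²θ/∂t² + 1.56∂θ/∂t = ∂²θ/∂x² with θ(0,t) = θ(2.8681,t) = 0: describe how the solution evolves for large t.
θ → 0. Damping (γ=1.56) dissipates energy; oscillations decay exponentially.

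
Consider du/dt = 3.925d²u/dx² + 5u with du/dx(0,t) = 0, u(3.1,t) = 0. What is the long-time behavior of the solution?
As t → ∞, u grows unboundedly. Reaction dominates diffusion (r=5 > κπ²/(4L²)≈1.01); solution grows exponentially.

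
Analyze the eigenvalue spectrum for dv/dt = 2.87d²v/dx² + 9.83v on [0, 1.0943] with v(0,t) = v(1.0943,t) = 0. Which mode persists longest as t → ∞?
Eigenvalues: λₙ = 2.87n²π²/1.0943² - 9.83.
First three modes:
  n=1: λ₁ = 2.87π²/1.0943² - 9.83 ≈ 13.824
  n=2: λ₂ = 11.48π²/1.0943² - 9.83 ≈ 84.787
  n=3: λ₃ = 25.83π²/1.0943² - 9.83 ≈ 203.058
Since 2.87π²/1.0943² ≈ 23.654 > 9.83, all λₙ > 0.
The n=1 mode decays slowest → dominates as t → ∞.
Asymptotic: v ~ c₁ sin(πx/1.0943) e^{-λ₁t} with decay rate λ₁ ≈ 13.824.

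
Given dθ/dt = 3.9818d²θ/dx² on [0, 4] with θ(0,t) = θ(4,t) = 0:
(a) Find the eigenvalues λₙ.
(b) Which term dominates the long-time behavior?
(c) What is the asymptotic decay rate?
Eigenvalues: λₙ = 3.9818n²π²/4².
First three modes:
  n=1: λ₁ = 3.9818π²/4² ≈ 2.456
  n=2: λ₂ = 15.9272π²/4² ≈ 9.825 (4× faster decay)
  n=3: λ₃ = 35.8362π²/4² ≈ 22.106 (9× faster decay)
As t → ∞, higher modes decay exponentially faster. The n=1 mode dominates: θ ~ c₁ sin(πx/4) e^{-λ₁t}.
Decay rate: λ₁ = 3.9818π²/4² ≈ 2.456.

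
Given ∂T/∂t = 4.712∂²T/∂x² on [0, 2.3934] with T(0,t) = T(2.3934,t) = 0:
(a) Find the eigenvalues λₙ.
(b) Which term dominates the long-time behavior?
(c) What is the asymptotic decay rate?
Eigenvalues: λₙ = 4.712n²π²/2.3934².
First three modes:
  n=1: λ₁ = 4.712π²/2.3934² ≈ 8.118
  n=2: λ₂ = 18.848π²/2.3934² ≈ 32.474 (4× faster decay)
  n=3: λ₃ = 42.408π²/2.3934² ≈ 73.066 (9× faster decay)
As t → ∞, higher modes decay exponentially faster. The n=1 mode dominates: T ~ c₁ sin(πx/2.3934) e^{-λ₁t}.
Decay rate: λ₁ = 4.712π²/2.3934² ≈ 8.118.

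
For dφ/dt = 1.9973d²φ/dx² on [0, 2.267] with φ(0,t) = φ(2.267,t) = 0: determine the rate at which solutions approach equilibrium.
Eigenvalues: λₙ = 1.9973n²π²/2.267².
First three modes:
  n=1: λ₁ = 1.9973π²/2.267² ≈ 3.836
  n=2: λ₂ = 7.9892π²/2.267² ≈ 15.343 (4× faster decay)
  n=3: λ₃ = 17.9757π²/2.267² ≈ 34.521 (9× faster decay)
As t → ∞, higher modes decay exponentially faster. The n=1 mode dominates: φ ~ c₁ sin(πx/2.267) e^{-λ₁t}.
Decay rate: λ₁ = 1.9973π²/2.267² ≈ 3.836.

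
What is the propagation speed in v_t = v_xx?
Infinite. The heat equation is parabolic, not hyperbolic, so disturbances propagate instantly.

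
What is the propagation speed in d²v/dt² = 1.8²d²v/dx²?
Speed = 1.8. Information travels along characteristics x = x₀ ± 1.8t.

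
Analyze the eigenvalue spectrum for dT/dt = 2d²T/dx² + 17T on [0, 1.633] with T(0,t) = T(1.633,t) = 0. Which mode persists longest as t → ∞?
Eigenvalues: λₙ = 2n²π²/1.633² - 17.
First three modes:
  n=1: λ₁ = 2π²/1.633² - 17 ≈ -9.598
  n=2: λ₂ = 8π²/1.633² - 17 ≈ 12.609
  n=3: λ₃ = 18π²/1.633² - 17 ≈ 49.619
Since 2π²/1.633² ≈ 7.402 < 17, λ₁ < 0.
The n=1 mode grows fastest (−λₙ is largest for n=1) → dominates.
Asymptotic: T ~ c₁ sin(πx/1.633) e^{9.598t} (exponential growth at rate −λ₁ ≈ 9.598).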